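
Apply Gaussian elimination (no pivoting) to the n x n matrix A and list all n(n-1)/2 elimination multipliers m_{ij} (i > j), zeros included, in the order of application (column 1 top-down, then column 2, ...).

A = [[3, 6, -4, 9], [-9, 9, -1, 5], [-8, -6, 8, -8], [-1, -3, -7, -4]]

multipliers: -3, -8/3, -1/3, 10/27, -1/27, -119/29

Forward elimination:
R2 <- R2 - (-3)*R1:  [   0   27  -13   32 ]
R3 <- R3 - (-8/3)*R1:  [    0    10  -8/3    16 ]
R4 <- R4 - (-1/3)*R1:  [     0     -1  -25/3     -1 ]
R3 <- R3 - (10/27)*R2:  [      0       0   58/27  112/27 ]
R4 <- R4 - (-1/27)*R2:  [       0        0  -238/27     5/27 ]
R4 <- R4 - (-119/29)*R3:  [      0       0       0  499/29 ]
Multipliers (in order of application): m_{21} = -3, m_{31} = -8/3, m_{41} = -1/3, m_{32} = 10/27, m_{42} = -1/27, m_{43} = -119/29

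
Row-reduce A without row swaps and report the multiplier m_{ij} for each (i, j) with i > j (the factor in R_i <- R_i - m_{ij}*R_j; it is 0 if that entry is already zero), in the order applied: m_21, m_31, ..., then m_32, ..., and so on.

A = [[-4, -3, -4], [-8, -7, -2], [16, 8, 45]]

Forward elimination:
R2 <- R2 - (2)*R1:  [  0  -1   6 ]
R3 <- R3 - (-4)*R1:  [  0  -4  29 ]
R3 <- R3 - (4)*R2:  [ 0  0  5 ]
Multipliers (in order of application): m_{21} = 2, m_{31} = -4, m_{32} = 4

multipliers: 2, -4, 4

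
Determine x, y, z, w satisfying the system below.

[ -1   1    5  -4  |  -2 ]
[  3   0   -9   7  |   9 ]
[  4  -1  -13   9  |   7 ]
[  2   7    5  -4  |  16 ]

(2, 2, 2, 3)

Forward elimination on [A|b]:
R2 <- R2 - (-3)*R1:  [  0   3   6  -5   3 ]
R3 <- R3 - (-4)*R1:  [  0   3   7  -7  -1 ]
R4 <- R4 - (-2)*R1:  [   0    9   15  -12   12 ]
R3 <- R3 - (1)*R2:  [  0   0   1  -2  -4 ]
R4 <- R4 - (3)*R2:  [  0   0  -3   3   3 ]
R4 <- R4 - (-3)*R3:  [  0   0   0  -3  -9 ]
Row echelon form:
[ -1  1  5  -4  |  -2 ]
[  0  3  6  -5  |   3 ]
[  0  0  1  -2  |  -4 ]
[  0  0  0  -3  |  -9 ]
Back-substitution:
w = (-9) / -3 = 3
z = (-4 - (-2)*(3)) / 1 = 2
y = (3 - (6)*(2) - (-5)*(3)) / 3 = 2
x = (-2 - (1)*(2) - (5)*(2) - (-4)*(3)) / -1 = 2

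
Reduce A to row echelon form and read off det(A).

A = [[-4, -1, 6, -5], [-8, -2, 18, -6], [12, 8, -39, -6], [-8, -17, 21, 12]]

det(A) = -600

Forward elimination:
R2 <- R2 - (2)*R1:  [ 0  0  6  4 ]
R3 <- R3 - (-3)*R1:  [   0    5  -21  -21 ]
R4 <- R4 - (2)*R1:  [   0  -15    9   22 ]
R2 <-> R3   (pivot in column 2 was zero)
[ -4   -1    6   -5 ]
[  0    5  -21  -21 ]
[  0    0    6    4 ]
[  0  -15    9   22 ]
R4 <- R4 - (-3)*R2:  [   0    0  -54  -41 ]
R4 <- R4 - (-9)*R3:  [  0   0   0  -5 ]
Upper-triangular form:
[ -4  -1    6   -5 ]
[  0   5  -21  -21 ]
[  0   0    6    4 ]
[  0   0    0   -5 ]
det(A) = (-1)^1 * (-4) * (5) * (6) * (-5) = -600  (1 row swap -> sign -1)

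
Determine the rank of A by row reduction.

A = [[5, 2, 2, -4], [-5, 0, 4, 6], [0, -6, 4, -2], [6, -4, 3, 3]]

rank(A) = 4

Row reduction:
R2 <- R2 - (-1)*R1:  [ 0  2  6  2 ]
R4 <- R4 - (6/5)*R1:  [     0  -32/5    3/5   39/5 ]
R3 <- R3 - (-3)*R2:  [  0   0  22   4 ]
R4 <- R4 - (-16/5)*R2:  [    0     0  99/5  71/5 ]
R4 <- R4 - (9/10)*R3:  [    0     0     0  53/5 ]
Row echelon form:
[ 5  2   2    -4 ]
[ 0  2   6     2 ]
[ 0  0  22     4 ]
[ 0  0   0  53/5 ]
Nonzero rows / pivot columns: 4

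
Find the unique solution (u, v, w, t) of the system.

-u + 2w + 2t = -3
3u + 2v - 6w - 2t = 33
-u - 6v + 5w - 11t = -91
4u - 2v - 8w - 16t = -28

Forward elimination on [A|b]:
R2 <- R2 - (-3)*R1:  [  0   2   0   4  24 ]
R3 <- R3 - (1)*R1:  [   0   -6    3  -13  -88 ]
R4 <- R4 - (-4)*R1:  [   0   -2    0   -8  -40 ]
R3 <- R3 - (-3)*R2:  [   0    0    3   -1  -16 ]
R4 <- R4 - (-1)*R2:  [   0    0    0   -4  -16 ]
Row echelon form:
[ -1  0  2   2  |   -3 ]
[  0  2  0   4  |   24 ]
[  0  0  3  -1  |  -16 ]
[  0  0  0  -4  |  -16 ]
Back-substitution:
t = (-16) / -4 = 4
w = (-16 - (-1)*(4)) / 3 = -4
v = (24 - (4)*(4)) / 2 = 4
u = (-3 - (2)*(-4) - (2)*(4)) / -1 = 3

(3, 4, -4, 4)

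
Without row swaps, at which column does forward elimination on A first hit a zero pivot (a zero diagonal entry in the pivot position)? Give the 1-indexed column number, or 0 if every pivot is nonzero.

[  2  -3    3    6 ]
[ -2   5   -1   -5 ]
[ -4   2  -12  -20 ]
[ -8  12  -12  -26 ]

Naive forward elimination:
R2 <- R2 - (-1)*R1:  [ 0  2  2  1 ]
R3 <- R3 - (-2)*R1:  [  0  -4  -6  -8 ]
R4 <- R4 - (-4)*R1:  [  0   0   0  -2 ]
R3 <- R3 - (-2)*R2:  [  0   0  -2  -6 ]
All pivots nonzero; naive elimination completes without hitting a zero pivot.

first zero-pivot column = 0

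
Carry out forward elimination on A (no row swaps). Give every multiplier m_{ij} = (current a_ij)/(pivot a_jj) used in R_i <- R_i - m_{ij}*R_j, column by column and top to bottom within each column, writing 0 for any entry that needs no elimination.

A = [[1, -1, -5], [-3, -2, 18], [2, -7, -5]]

multipliers: -3, 2, 1

Forward elimination:
R2 <- R2 - (-3)*R1:  [  0  -5   3 ]
R3 <- R3 - (2)*R1:  [  0  -5   5 ]
R3 <- R3 - (1)*R2:  [ 0  0  2 ]
Multipliers (in order of application): m_{21} = -3, m_{31} = 2, m_{32} = 1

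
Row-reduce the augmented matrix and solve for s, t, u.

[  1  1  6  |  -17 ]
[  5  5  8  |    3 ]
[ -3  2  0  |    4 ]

Forward elimination on [A|b]:
R2 <- R2 - (5)*R1:  [   0    0  -22   88 ]
R3 <- R3 - (-3)*R1:  [   0    5   18  -47 ]
R2 <-> R3   (pivot in column 2 was zero)
[ 1  1    6  -17 ]
[ 0  5   18  -47 ]
[ 0  0  -22   88 ]
Row echelon form:
[ 1  1    6  |  -17 ]
[ 0  5   18  |  -47 ]
[ 0  0  -22  |   88 ]
Back-substitution:
u = (88) / -22 = -4
t = (-47 - (18)*(-4)) / 5 = 5
s = (-17 - (1)*(5) - (6)*(-4)) / 1 = 2

(2, 5, -4)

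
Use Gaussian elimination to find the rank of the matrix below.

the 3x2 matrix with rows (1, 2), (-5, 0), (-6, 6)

rank(A) = 2

Row reduction:
R2 <- R2 - (-5)*R1:  [  0  10 ]
R3 <- R3 - (-6)*R1:  [  0  18 ]
R3 <- R3 - (9/5)*R2:  [ 0  0 ]
Row echelon form:
[ 1   2 ]
[ 0  10 ]
[ 0   0 ]
Nonzero rows / pivot columns: 2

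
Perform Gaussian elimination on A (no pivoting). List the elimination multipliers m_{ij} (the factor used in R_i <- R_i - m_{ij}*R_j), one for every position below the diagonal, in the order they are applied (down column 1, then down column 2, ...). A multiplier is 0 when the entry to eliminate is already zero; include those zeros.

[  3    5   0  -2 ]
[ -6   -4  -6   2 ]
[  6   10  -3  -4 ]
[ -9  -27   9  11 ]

Forward elimination:
R2 <- R2 - (-2)*R1:  [  0   6  -6  -2 ]
R3 <- R3 - (2)*R1:  [  0   0  -3   0 ]
R4 <- R4 - (-3)*R1:  [   0  -12    9    5 ]
R3: entry in column 2 is already 0 -> m_{32} = 0 (no row operation needed)
R4 <- R4 - (-2)*R2:  [  0   0  -3   1 ]
R4 <- R4 - (1)*R3:  [ 0  0  0  1 ]
Multipliers (in order of application): m_{21} = -2, m_{31} = 2, m_{41} = -3, m_{32} = 0, m_{42} = -2, m_{43} = 1

multipliers: -2, 2, -3, 0, -2, 1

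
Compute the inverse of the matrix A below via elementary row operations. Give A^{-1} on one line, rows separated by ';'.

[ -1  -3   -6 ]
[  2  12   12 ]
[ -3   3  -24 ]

inverse = [-9 -5/2 1; 1/3 1/6 0; 7/6 1/3 -1/6]

Gauss-Jordan on [A | I]:
R1 <- (1/-1)*R1:  [  1   3   6  |  -1   0   0 ]
R2 <- R2 - (2)*R1:  [ 0  6  0  |  2  1  0 ]
R3 <- R3 - (-3)*R1:  [  0  12  -6  |  -3   0   1 ]
R2 <- (1/6)*R2:  [   0    1    0  |  1/3  1/6    0 ]
R1 <- R1 - (3)*R2:  [    1     0     6  |    -2  -1/2     0 ]
R3 <- R3 - (12)*R2:  [  0   0  -6  |  -7  -2   1 ]
R3 <- (1/-6)*R3:  [    0     0     1  |   7/6   1/3  -1/6 ]
R1 <- R1 - (6)*R3:  [    1     0     0  |    -9  -5/2     1 ]
Right block of [I | A^{-1}] is the inverse:
[  -9  -5/2     1 ]
[ 1/3   1/6     0 ]
[ 7/6   1/3  -1/6 ]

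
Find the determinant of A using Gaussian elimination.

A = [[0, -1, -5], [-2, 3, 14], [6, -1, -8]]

Forward elimination:
R1 <-> R2   (pivot in column 1 was zero)
[ -2   3  14 ]
[  0  -1  -5 ]
[  6  -1  -8 ]
R3 <- R3 - (-3)*R1:  [  0   8  34 ]
R3 <- R3 - (-8)*R2:  [  0   0  -6 ]
Upper-triangular form:
[ -2   3  14 ]
[  0  -1  -5 ]
[  0   0  -6 ]
det(A) = (-1)^1 * (-2) * (-1) * (-6) = 12  (1 row swap -> sign -1)

det(A) = 12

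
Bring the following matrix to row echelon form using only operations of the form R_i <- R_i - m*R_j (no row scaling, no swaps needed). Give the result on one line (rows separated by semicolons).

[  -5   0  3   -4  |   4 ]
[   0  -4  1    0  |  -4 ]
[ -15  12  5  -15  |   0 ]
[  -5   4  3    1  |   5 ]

Forward elimination:
R3 <- R3 - (3)*R1:  [   0   12   -4   -3  -12 ]
R4 <- R4 - (1)*R1:  [ 0  4  0  5  1 ]
R3 <- R3 - (-3)*R2:  [   0    0   -1   -3  -24 ]
R4 <- R4 - (-1)*R2:  [  0   0   1   5  -3 ]
R4 <- R4 - (-1)*R3:  [   0    0    0    2  -27 ]
Row echelon form:
[ -5   0   3  -4  |    4 ]
[  0  -4   1   0  |   -4 ]
[  0   0  -1  -3  |  -24 ]
[  0   0   0   2  |  -27 ]

REF = [-5 0 3 -4 4; 0 -4 1 0 -4; 0 0 -1 -3 -24; 0 0 0 2 -27]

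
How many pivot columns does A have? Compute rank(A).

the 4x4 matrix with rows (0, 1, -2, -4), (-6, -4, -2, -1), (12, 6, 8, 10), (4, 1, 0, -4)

rank(A) = 3

Row reduction:
R1 <-> R2   (pivot in column 1 was zero)
[ -6  -4  -2  -1 ]
[  0   1  -2  -4 ]
[ 12   6   8  10 ]
[  4   1   0  -4 ]
R3 <- R3 - (-2)*R1:  [  0  -2   4   8 ]
R4 <- R4 - (-2/3)*R1:  [     0   -5/3   -4/3  -14/3 ]
R3 <- R3 - (-2)*R2:  [ 0  0  0  0 ]
R4 <- R4 - (-5/3)*R2:  [     0      0  -14/3  -34/3 ]
R3 <-> R4   (pivot in column 3 was zero)
[ -6  -4     -2     -1 ]
[  0   1     -2     -4 ]
[  0   0  -14/3  -34/3 ]
[  0   0      0      0 ]
Row echelon form:
[ -6  -4     -2     -1 ]
[  0   1     -2     -4 ]
[  0   0  -14/3  -34/3 ]
[  0   0      0      0 ]
Nonzero rows / pivot columns: 3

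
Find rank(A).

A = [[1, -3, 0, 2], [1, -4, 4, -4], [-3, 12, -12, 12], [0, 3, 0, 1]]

Row reduction:
R2 <- R2 - (1)*R1:  [  0  -1   4  -6 ]
R3 <- R3 - (-3)*R1:  [   0    3  -12   18 ]
R3 <- R3 - (-3)*R2:  [ 0  0  0  0 ]
R4 <- R4 - (-3)*R2:  [   0    0   12  -17 ]
R3 <-> R4   (pivot in column 3 was zero)
[ 1  -3   0    2 ]
[ 0  -1   4   -6 ]
[ 0   0  12  -17 ]
[ 0   0   0    0 ]
Row echelon form:
[ 1  -3   0    2 ]
[ 0  -1   4   -6 ]
[ 0   0  12  -17 ]
[ 0   0   0    0 ]
Nonzero rows / pivot columns: 3

rank(A) = 3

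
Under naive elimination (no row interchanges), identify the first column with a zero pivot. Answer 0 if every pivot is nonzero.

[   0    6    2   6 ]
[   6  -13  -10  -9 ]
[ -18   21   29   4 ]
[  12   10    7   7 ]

first zero-pivot column = 1

Naive forward elimination:
Pivot entry (1,1) is zero but row 2 has 6 in column 1 -> naive elimination stops; a row interchange (e.g. R1 <-> R2) would be required here.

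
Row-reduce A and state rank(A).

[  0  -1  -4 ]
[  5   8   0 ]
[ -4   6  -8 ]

rank(A) = 3

Row reduction:
R1 <-> R2   (pivot in column 1 was zero)
[  5   8   0 ]
[  0  -1  -4 ]
[ -4   6  -8 ]
R3 <- R3 - (-4/5)*R1:  [    0  62/5    -8 ]
R3 <- R3 - (-62/5)*R2:  [      0       0  -288/5 ]
Row echelon form:
[ 5   8       0 ]
[ 0  -1      -4 ]
[ 0   0  -288/5 ]
Nonzero rows / pivot columns: 3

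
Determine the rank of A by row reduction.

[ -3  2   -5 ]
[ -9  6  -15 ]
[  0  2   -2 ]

Row reduction:
R2 <- R2 - (3)*R1:  [ 0  0  0 ]
R2 <-> R3   (pivot in column 2 was zero)
[ -3  2  -5 ]
[  0  2  -2 ]
[  0  0   0 ]
Row echelon form:
[ -3  2  -5 ]
[  0  2  -2 ]
[  0  0   0 ]
Nonzero rows / pivot columns: 2

rank(A) = 2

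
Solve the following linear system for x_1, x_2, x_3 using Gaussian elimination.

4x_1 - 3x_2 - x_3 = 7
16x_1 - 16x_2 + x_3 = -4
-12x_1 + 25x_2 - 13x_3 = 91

(3, 3, -4)

Forward elimination on [A|b]:
R2 <- R2 - (4)*R1:  [   0   -4    5  -32 ]
R3 <- R3 - (-3)*R1:  [   0   16  -16  112 ]
R3 <- R3 - (-4)*R2:  [   0    0    4  -16 ]
Row echelon form:
[ 4  -3  -1  |    7 ]
[ 0  -4   5  |  -32 ]
[ 0   0   4  |  -16 ]
Back-substitution:
x_3 = (-16) / 4 = -4
x_2 = (-32 - (5)*(-4)) / -4 = 3
x_1 = (7 - (-3)*(3) - (-1)*(-4)) / 4 = 3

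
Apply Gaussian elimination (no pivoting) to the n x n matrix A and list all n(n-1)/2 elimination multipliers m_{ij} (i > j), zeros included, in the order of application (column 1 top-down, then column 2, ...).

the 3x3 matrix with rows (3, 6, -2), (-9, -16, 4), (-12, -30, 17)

Forward elimination:
R2 <- R2 - (-3)*R1:  [  0   2  -2 ]
R3 <- R3 - (-4)*R1:  [  0  -6   9 ]
R3 <- R3 - (-3)*R2:  [ 0  0  3 ]
Multipliers (in order of application): m_{21} = -3, m_{31} = -4, m_{32} = -3

multipliers: -3, -4, -3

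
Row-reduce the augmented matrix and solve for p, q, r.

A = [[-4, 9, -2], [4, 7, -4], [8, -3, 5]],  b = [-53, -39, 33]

(1, -5, 2)

Forward elimination on [A|b]:
R2 <- R2 - (-1)*R1:  [   0   16   -6  -92 ]
R3 <- R3 - (-2)*R1:  [   0   15    1  -73 ]
R3 <- R3 - (15/16)*R2:  [    0     0  53/8  53/4 ]
Row echelon form:
[ -4   9    -2  |   -53 ]
[  0  16    -6  |   -92 ]
[  0   0  53/8  |  53/4 ]
Back-substitution:
r = (53/4) / (53/8) = 2
q = (-92 - (-6)*(2)) / 16 = -5
p = (-53 - (9)*(-5) - (-2)*(2)) / -4 = 1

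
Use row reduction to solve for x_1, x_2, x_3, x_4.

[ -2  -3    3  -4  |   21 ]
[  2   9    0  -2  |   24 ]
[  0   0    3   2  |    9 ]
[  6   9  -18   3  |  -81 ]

(0, 2, 5, -3)

Forward elimination on [A|b]:
R2 <- R2 - (-1)*R1:  [  0   6   3  -6  45 ]
R4 <- R4 - (-3)*R1:  [   0    0   -9   -9  -18 ]
R4 <- R4 - (-3)*R3:  [  0   0   0  -3   9 ]
Row echelon form:
[ -2  -3  3  -4  |  21 ]
[  0   6  3  -6  |  45 ]
[  0   0  3   2  |   9 ]
[  0   0  0  -3  |   9 ]
Back-substitution:
x_4 = (9) / -3 = -3
x_3 = (9 - (2)*(-3)) / 3 = 5
x_2 = (45 - (3)*(5) - (-6)*(-3)) / 6 = 2
x_1 = (21 - (-3)*(2) - (3)*(5) - (-4)*(-3)) / -2 = 0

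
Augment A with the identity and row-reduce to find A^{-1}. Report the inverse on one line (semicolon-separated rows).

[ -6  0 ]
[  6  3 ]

Gauss-Jordan on [A | I]:
R1 <- (1/-6)*R1:  [    1     0  |  -1/6     0 ]
R2 <- R2 - (6)*R1:  [ 0  3  |  1  1 ]
R2 <- (1/3)*R2:  [   0    1  |  1/3  1/3 ]
Right block of [I | A^{-1}] is the inverse:
[ -1/6    0 ]
[  1/3  1/3 ]

inverse = [-1/6 0; 1/3 1/3]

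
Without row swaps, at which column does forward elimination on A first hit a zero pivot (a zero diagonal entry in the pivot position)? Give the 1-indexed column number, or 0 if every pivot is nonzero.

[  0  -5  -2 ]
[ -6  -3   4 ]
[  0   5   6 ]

Naive forward elimination:
Pivot entry (1,1) is zero but row 2 has -6 in column 1 -> naive elimination stops; a row interchange (e.g. R1 <-> R2) would be required here.

first zero-pivot column = 1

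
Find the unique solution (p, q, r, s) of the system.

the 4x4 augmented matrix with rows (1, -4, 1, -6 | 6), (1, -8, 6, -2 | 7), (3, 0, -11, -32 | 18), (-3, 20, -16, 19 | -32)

(-1, 0, 1, -1)

Forward elimination on [A|b]:
R2 <- R2 - (1)*R1:  [  0  -4   5   4   1 ]
R3 <- R3 - (3)*R1:  [   0   12  -14  -14    0 ]
R4 <- R4 - (-3)*R1:  [   0    8  -13    1  -14 ]
R3 <- R3 - (-3)*R2:  [  0   0   1  -2   3 ]
R4 <- R4 - (-2)*R2:  [   0    0   -3    9  -12 ]
R4 <- R4 - (-3)*R3:  [  0   0   0   3  -3 ]
Row echelon form:
[ 1  -4  1  -6  |   6 ]
[ 0  -4  5   4  |   1 ]
[ 0   0  1  -2  |   3 ]
[ 0   0  0   3  |  -3 ]
Back-substitution:
s = (-3) / 3 = -1
r = (3 - (-2)*(-1)) / 1 = 1
q = (1 - (5)*(1) - (4)*(-1)) / -4 = 0
p = (6 - (-4)*(0) - (1)*(1) - (-6)*(-1)) / 1 = -1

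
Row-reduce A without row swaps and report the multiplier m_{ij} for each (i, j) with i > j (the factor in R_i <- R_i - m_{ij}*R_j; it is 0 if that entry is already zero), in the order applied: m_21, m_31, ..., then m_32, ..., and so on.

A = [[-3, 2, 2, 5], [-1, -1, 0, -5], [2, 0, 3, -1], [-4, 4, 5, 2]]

Forward elimination:
R2 <- R2 - (1/3)*R1:  [     0   -5/3   -2/3  -20/3 ]
R3 <- R3 - (-2/3)*R1:  [    0   4/3  13/3   7/3 ]
R4 <- R4 - (4/3)*R1:  [     0    4/3    7/3  -14/3 ]
R3 <- R3 - (-4/5)*R2:  [    0     0  19/5    -3 ]
R4 <- R4 - (-4/5)*R2:  [   0    0  9/5  -10 ]
R4 <- R4 - (9/19)*R3:  [       0        0        0  -163/19 ]
Multipliers (in order of application): m_{21} = 1/3, m_{31} = -2/3, m_{41} = 4/3, m_{32} = -4/5, m_{42} = -4/5, m_{43} = 9/19

multipliers: 1/3, -2/3, 4/3, -4/5, -4/5, 9/19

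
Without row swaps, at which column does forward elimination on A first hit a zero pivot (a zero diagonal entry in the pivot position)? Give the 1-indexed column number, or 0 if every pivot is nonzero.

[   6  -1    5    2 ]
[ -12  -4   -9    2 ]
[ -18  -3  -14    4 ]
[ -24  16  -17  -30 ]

first zero-pivot column = 3

Naive forward elimination:
R2 <- R2 - (-2)*R1:  [  0  -6   1   6 ]
R3 <- R3 - (-3)*R1:  [  0  -6   1  10 ]
R4 <- R4 - (-4)*R1:  [   0   12    3  -22 ]
R3 <- R3 - (1)*R2:  [ 0  0  0  4 ]
R4 <- R4 - (-2)*R2:  [   0    0    5  -10 ]
Matrix at this point:
[ 6  -1  5    2 ]
[ 0  -6  1    6 ]
[ 0   0  0    4 ]
[ 0   0  5  -10 ]
Pivot entry (3,3) is zero but row 4 has 5 in column 3 -> naive elimination stops; a row interchange (e.g. R3 <-> R4) would be required here.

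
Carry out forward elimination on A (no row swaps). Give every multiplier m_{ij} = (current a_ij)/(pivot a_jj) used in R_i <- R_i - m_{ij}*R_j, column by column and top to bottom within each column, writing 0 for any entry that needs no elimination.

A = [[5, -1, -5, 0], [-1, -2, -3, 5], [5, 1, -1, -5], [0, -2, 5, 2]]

multipliers: -1/5, 1, 0, -10/11, 10/11, 95/4

Forward elimination:
R2 <- R2 - (-1/5)*R1:  [     0  -11/5     -4      5 ]
R3 <- R3 - (1)*R1:  [  0   2   4  -5 ]
R4: entry in column 1 is already 0 -> m_{41} = 0 (no row operation needed)
R3 <- R3 - (-10/11)*R2:  [     0      0   4/11  -5/11 ]
R4 <- R4 - (10/11)*R2:  [      0       0   95/11  -28/11 ]
R4 <- R4 - (95/4)*R3:  [    0     0     0  33/4 ]
Multipliers (in order of application): m_{21} = -1/5, m_{31} = 1, m_{41} = 0, m_{32} = -10/11, m_{42} = 10/11, m_{43} = 95/4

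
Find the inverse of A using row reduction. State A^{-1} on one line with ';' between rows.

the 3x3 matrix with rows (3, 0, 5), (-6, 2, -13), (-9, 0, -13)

inverse = [-13/6 0 -5/6; 13/4 1/2 3/4; 3/2 0 1/2]

Gauss-Jordan on [A | I]:
R1 <- (1/3)*R1:  [   1    0  5/3  |  1/3    0    0 ]
R2 <- R2 - (-6)*R1:  [  0   2  -3  |   2   1   0 ]
R3 <- R3 - (-9)*R1:  [ 0  0  2  |  3  0  1 ]
R2 <- (1/2)*R2:  [    0     1  -3/2  |     1   1/2     0 ]
R3 <- (1/2)*R3:  [   0    0    1  |  3/2    0  1/2 ]
R1 <- R1 - (5/3)*R3:  [     1      0      0  |  -13/6      0   -5/6 ]
R2 <- R2 - (-3/2)*R3:  [    0     1     0  |  13/4   1/2   3/4 ]
Right block of [I | A^{-1}] is the inverse:
[ -13/6    0  -5/6 ]
[  13/4  1/2   3/4 ]
[   3/2    0   1/2 ]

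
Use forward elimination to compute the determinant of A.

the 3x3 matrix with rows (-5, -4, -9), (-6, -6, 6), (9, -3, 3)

det(A) = -936

Forward elimination:
R2 <- R2 - (6/5)*R1:  [    0  -6/5  84/5 ]
R3 <- R3 - (-9/5)*R1:  [     0  -51/5  -66/5 ]
R3 <- R3 - (17/2)*R2:  [    0     0  -156 ]
Upper-triangular form:
[ -5    -4    -9 ]
[  0  -6/5  84/5 ]
[  0     0  -156 ]
det(A) = (-1)^0 * (-5) * (-6/5) * (-156) = -936  (0 row swaps -> sign +1)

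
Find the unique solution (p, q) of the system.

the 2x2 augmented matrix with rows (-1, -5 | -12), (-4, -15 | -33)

Forward elimination on [A|b]:
R2 <- R2 - (4)*R1:  [  0   5  15 ]
Row echelon form:
[ -1  -5  |  -12 ]
[  0   5  |   15 ]
Back-substitution:
q = (15) / 5 = 3
p = (-12 - (-5)*(3)) / -1 = -3

(-3, 3)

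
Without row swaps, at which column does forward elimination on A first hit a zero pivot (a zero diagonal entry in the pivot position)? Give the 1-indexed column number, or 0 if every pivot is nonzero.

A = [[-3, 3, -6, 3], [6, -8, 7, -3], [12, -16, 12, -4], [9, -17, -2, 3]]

first zero-pivot column = 4

Naive forward elimination:
R2 <- R2 - (-2)*R1:  [  0  -2  -5   3 ]
R3 <- R3 - (-4)*R1:  [   0   -4  -12    8 ]
R4 <- R4 - (-3)*R1:  [   0   -8  -20   12 ]
R3 <- R3 - (2)*R2:  [  0   0  -2   2 ]
R4 <- R4 - (4)*R2:  [ 0  0  0  0 ]
Matrix at this point:
[ -3   3  -6  3 ]
[  0  -2  -5  3 ]
[  0   0  -2  2 ]
[  0   0   0  0 ]
Pivot entry (4,4) in the last row is zero and there are no rows below to swap with -> zero pivot in column 4 (A is singular).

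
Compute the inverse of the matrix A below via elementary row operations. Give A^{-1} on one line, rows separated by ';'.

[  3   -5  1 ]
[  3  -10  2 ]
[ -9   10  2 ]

Gauss-Jordan on [A | I]:
R1 <- (1/3)*R1:  [    1  -5/3   1/3  |   1/3     0     0 ]
R2 <- R2 - (3)*R1:  [  0  -5   1  |  -1   1   0 ]
R3 <- R3 - (-9)*R1:  [  0  -5   5  |   3   0   1 ]
R2 <- (1/-5)*R2:  [    0     1  -1/5  |   1/5  -1/5     0 ]
R1 <- R1 - (-5/3)*R2:  [    1     0     0  |   2/3  -1/3     0 ]
R3 <- R3 - (-5)*R2:  [  0   0   4  |   4  -1   1 ]
R3 <- (1/4)*R3:  [    0     0     1  |     1  -1/4   1/4 ]
R2 <- R2 - (-1/5)*R3:  [    0     1     0  |   2/5  -1/4  1/20 ]
Right block of [I | A^{-1}] is the inverse:
[ 2/3  -1/3     0 ]
[ 2/5  -1/4  1/20 ]
[   1  -1/4   1/4 ]

inverse = [2/3 -1/3 0; 2/5 -1/4 1/20; 1 -1/4 1/4]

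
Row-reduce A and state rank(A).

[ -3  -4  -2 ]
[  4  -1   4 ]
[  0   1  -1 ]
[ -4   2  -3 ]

rank(A) = 3

Row reduction:
R2 <- R2 - (-4/3)*R1:  [     0  -19/3    4/3 ]
R4 <- R4 - (4/3)*R1:  [    0  22/3  -1/3 ]
R3 <- R3 - (-3/19)*R2:  [      0       0  -15/19 ]
R4 <- R4 - (-22/19)*R2:  [     0      0  23/19 ]
R4 <- R4 - (-23/15)*R3:  [ 0  0  0 ]
Row echelon form:
[ -3     -4      -2 ]
[  0  -19/3     4/3 ]
[  0      0  -15/19 ]
[  0      0       0 ]
Nonzero rows / pivot columns: 3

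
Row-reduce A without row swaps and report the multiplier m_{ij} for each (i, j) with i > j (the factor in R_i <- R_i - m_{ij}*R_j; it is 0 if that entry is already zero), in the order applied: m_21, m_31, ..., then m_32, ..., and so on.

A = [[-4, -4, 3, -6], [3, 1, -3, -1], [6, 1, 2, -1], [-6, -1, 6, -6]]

multipliers: -3/4, -3/2, 3/2, 5/2, -5/2, -3/67

Forward elimination:
R2 <- R2 - (-3/4)*R1:  [     0     -2   -3/4  -11/2 ]
R3 <- R3 - (-3/2)*R1:  [    0    -5  13/2   -10 ]
R4 <- R4 - (3/2)*R1:  [   0    5  3/2    3 ]
R3 <- R3 - (5/2)*R2:  [    0     0  67/8  15/4 ]
R4 <- R4 - (-5/2)*R2:  [     0      0   -3/8  -43/4 ]
R4 <- R4 - (-3/67)*R3:  [       0        0        0  -709/67 ]
Multipliers (in order of application): m_{21} = -3/4, m_{31} = -3/2, m_{41} = 3/2, m_{32} = 5/2, m_{42} = -5/2, m_{43} = -3/67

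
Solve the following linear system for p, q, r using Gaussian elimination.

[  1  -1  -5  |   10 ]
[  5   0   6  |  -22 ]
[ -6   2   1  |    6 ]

Forward elimination on [A|b]:
R2 <- R2 - (5)*R1:  [   0    5   31  -72 ]
R3 <- R3 - (-6)*R1:  [   0   -4  -29   66 ]
R3 <- R3 - (-4/5)*R2:  [     0      0  -21/5   42/5 ]
Row echelon form:
[ 1  -1     -5  |    10 ]
[ 0   5     31  |   -72 ]
[ 0   0  -21/5  |  42/5 ]
Back-substitution:
r = (42/5) / (-21/5) = -2
q = (-72 - (31)*(-2)) / 5 = -2
p = (10 - (-1)*(-2) - (-5)*(-2)) / 1 = -2

(-2, -2, -2)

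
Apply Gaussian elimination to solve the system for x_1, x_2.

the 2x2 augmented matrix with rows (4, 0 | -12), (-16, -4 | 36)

Forward elimination on [A|b]:
R2 <- R2 - (-4)*R1:  [   0   -4  -12 ]
Row echelon form:
[ 4   0  |  -12 ]
[ 0  -4  |  -12 ]
Back-substitution:
x_2 = (-12) / -4 = 3
x_1 = (-12) / 4 = -3

(-3, 3)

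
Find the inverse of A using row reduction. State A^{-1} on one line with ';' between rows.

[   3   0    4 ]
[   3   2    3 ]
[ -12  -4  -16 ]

Gauss-Jordan on [A | I]:
R1 <- (1/3)*R1:  [   1    0  4/3  |  1/3    0    0 ]
R2 <- R2 - (3)*R1:  [  0   2  -1  |  -1   1   0 ]
R3 <- R3 - (-12)*R1:  [  0  -4   0  |   4   0   1 ]
R2 <- (1/2)*R2:  [    0     1  -1/2  |  -1/2   1/2     0 ]
R3 <- R3 - (-4)*R2:  [  0   0  -2  |   2   2   1 ]
R3 <- (1/-2)*R3:  [    0     0     1  |    -1    -1  -1/2 ]
R1 <- R1 - (4/3)*R3:  [   1    0    0  |  5/3  4/3  2/3 ]
R2 <- R2 - (-1/2)*R3:  [    0     1     0  |    -1     0  -1/4 ]
Right block of [I | A^{-1}] is the inverse:
[ 5/3  4/3   2/3 ]
[  -1    0  -1/4 ]
[  -1   -1  -1/2 ]

inverse = [5/3 4/3 2/3; -1 0 -1/4; -1 -1 -1/2]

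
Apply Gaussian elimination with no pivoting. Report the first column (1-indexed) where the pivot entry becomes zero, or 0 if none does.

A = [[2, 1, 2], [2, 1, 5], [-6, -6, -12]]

Naive forward elimination:
R2 <- R2 - (1)*R1:  [ 0  0  3 ]
R3 <- R3 - (-3)*R1:  [  0  -3  -6 ]
Matrix at this point:
[ 2   1   2 ]
[ 0   0   3 ]
[ 0  -3  -6 ]
Pivot entry (2,2) is zero but row 3 has -3 in column 2 -> naive elimination stops; a row interchange (e.g. R2 <-> R3) would be required here.

first zero-pivot column = 2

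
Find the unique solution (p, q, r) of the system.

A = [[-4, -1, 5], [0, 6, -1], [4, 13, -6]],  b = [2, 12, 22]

(-1, 2, 0)

Forward elimination on [A|b]:
R3 <- R3 - (-1)*R1:  [  0  12  -1  24 ]
R3 <- R3 - (2)*R2:  [ 0  0  1  0 ]
Row echelon form:
[ -4  -1   5  |   2 ]
[  0   6  -1  |  12 ]
[  0   0   1  |   0 ]
Back-substitution:
r = (0) / 1 = 0
q = (12 - (-1)*(0)) / 6 = 2
p = (2 - (-1)*(2) - (5)*(0)) / -4 = -1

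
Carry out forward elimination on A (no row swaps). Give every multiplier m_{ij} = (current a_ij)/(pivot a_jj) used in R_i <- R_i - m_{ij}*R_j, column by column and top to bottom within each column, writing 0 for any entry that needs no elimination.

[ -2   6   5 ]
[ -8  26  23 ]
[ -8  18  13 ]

multipliers: 4, 4, -3

Forward elimination:
R2 <- R2 - (4)*R1:  [ 0  2  3 ]
R3 <- R3 - (4)*R1:  [  0  -6  -7 ]
R3 <- R3 - (-3)*R2:  [ 0  0  2 ]
Multipliers (in order of application): m_{21} = 4, m_{31} = 4, m_{32} = -3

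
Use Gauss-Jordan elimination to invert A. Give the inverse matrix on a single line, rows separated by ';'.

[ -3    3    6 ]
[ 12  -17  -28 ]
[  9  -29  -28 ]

inverse = [-56/15 -1 1/5; 14/15 1/3 -2/15; -13/6 -2/3 1/6]

Gauss-Jordan on [A | I]:
R1 <- (1/-3)*R1:  [    1    -1    -2  |  -1/3     0     0 ]
R2 <- R2 - (12)*R1:  [  0  -5  -4  |   4   1   0 ]
R3 <- R3 - (9)*R1:  [   0  -20  -10  |    3    0    1 ]
R2 <- (1/-5)*R2:  [    0     1   4/5  |  -4/5  -1/5     0 ]
R1 <- R1 - (-1)*R2:  [      1       0    -6/5  |  -17/15    -1/5       0 ]
R3 <- R3 - (-20)*R2:  [   0    0    6  |  -13   -4    1 ]
R3 <- (1/6)*R3:  [     0      0      1  |  -13/6   -2/3    1/6 ]
R1 <- R1 - (-6/5)*R3:  [      1       0       0  |  -56/15      -1     1/5 ]
R2 <- R2 - (4/5)*R3:  [     0      1      0  |  14/15    1/3  -2/15 ]
Right block of [I | A^{-1}] is the inverse:
[ -56/15    -1    1/5 ]
[  14/15   1/3  -2/15 ]
[  -13/6  -2/3    1/6 ]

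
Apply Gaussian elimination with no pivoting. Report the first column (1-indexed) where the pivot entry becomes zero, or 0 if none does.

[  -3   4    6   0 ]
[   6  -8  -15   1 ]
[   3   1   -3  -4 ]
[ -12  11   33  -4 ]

first zero-pivot column = 2

Naive forward elimination:
R2 <- R2 - (-2)*R1:  [  0   0  -3   1 ]
R3 <- R3 - (-1)*R1:  [  0   5   3  -4 ]
R4 <- R4 - (4)*R1:  [  0  -5   9  -4 ]
Matrix at this point:
[ -3   4   6   0 ]
[  0   0  -3   1 ]
[  0   5   3  -4 ]
[  0  -5   9  -4 ]
Pivot entry (2,2) is zero but row 3 has 5 in column 2 -> naive elimination stops; a row interchange (e.g. R2 <-> R3) would be required here.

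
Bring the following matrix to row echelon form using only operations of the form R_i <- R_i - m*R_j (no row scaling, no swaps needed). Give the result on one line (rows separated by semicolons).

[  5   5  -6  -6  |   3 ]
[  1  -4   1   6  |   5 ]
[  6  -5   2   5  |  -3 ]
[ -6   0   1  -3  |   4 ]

REF = [5 5 -6 -6 3; 0 -5 11/5 36/5 22/5; 0 0 109/25 -91/25 -407/25; 0 0 0 -494/109 -45/109]

Forward elimination:
R2 <- R2 - (1/5)*R1:  [    0    -5  11/5  36/5  22/5 ]
R3 <- R3 - (6/5)*R1:  [     0    -11   46/5   61/5  -33/5 ]
R4 <- R4 - (-6/5)*R1:  [     0      6  -31/5  -51/5   38/5 ]
R3 <- R3 - (11/5)*R2:  [       0        0   109/25   -91/25  -407/25 ]
R4 <- R4 - (-6/5)*R2:  [      0       0  -89/25  -39/25  322/25 ]
R4 <- R4 - (-89/109)*R3:  [        0         0         0  -494/109   -45/109 ]
Row echelon form:
[ 5   5      -6        -6  |        3 ]
[ 0  -5    11/5      36/5  |     22/5 ]
[ 0   0  109/25    -91/25  |  -407/25 ]
[ 0   0       0  -494/109  |  -45/109 ]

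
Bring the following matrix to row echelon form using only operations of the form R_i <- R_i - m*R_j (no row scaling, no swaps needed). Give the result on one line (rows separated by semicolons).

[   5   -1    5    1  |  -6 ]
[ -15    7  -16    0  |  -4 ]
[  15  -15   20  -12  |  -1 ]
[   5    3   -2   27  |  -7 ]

REF = [5 -1 5 1 -6; 0 4 -1 3 -22; 0 0 2 -6 -49; 0 0 0 5 -126]

Forward elimination:
R2 <- R2 - (-3)*R1:  [   0    4   -1    3  -22 ]
R3 <- R3 - (3)*R1:  [   0  -12    5  -15   17 ]
R4 <- R4 - (1)*R1:  [  0   4  -7  26  -1 ]
R3 <- R3 - (-3)*R2:  [   0    0    2   -6  -49 ]
R4 <- R4 - (1)*R2:  [  0   0  -6  23  21 ]
R4 <- R4 - (-3)*R3:  [    0     0     0     5  -126 ]
Row echelon form:
[ 5  -1   5   1  |    -6 ]
[ 0   4  -1   3  |   -22 ]
[ 0   0   2  -6  |   -49 ]
[ 0   0   0   5  |  -126 ]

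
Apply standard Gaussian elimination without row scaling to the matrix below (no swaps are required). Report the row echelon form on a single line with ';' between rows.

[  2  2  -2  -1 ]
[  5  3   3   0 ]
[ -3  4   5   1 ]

Forward elimination:
R2 <- R2 - (5/2)*R1:  [   0   -2    8  5/2 ]
R3 <- R3 - (-3/2)*R1:  [    0     7     2  -1/2 ]
R3 <- R3 - (-7/2)*R2:  [    0     0    30  33/4 ]
Row echelon form:
[ 2   2  -2    -1 ]
[ 0  -2   8   5/2 ]
[ 0   0  30  33/4 ]

REF = [2 2 -2 -1; 0 -2 8 5/2; 0 0 30 33/4]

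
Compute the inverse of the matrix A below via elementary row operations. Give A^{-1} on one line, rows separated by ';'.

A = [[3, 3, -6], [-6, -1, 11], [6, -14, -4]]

Gauss-Jordan on [A | I]:
R1 <- (1/3)*R1:  [   1    1   -2  |  1/3    0    0 ]
R2 <- R2 - (-6)*R1:  [  0   5  -1  |   2   1   0 ]
R3 <- R3 - (6)*R1:  [   0  -20    8  |   -2    0    1 ]
R2 <- (1/5)*R2:  [    0     1  -1/5  |   2/5   1/5     0 ]
R1 <- R1 - (1)*R2:  [     1      0   -9/5  |  -1/15   -1/5      0 ]
R3 <- R3 - (-20)*R2:  [ 0  0  4  |  6  4  1 ]
R3 <- (1/4)*R3:  [   0    0    1  |  3/2    1  1/4 ]
R1 <- R1 - (-9/5)*R3:  [     1      0      0  |  79/30    8/5   9/20 ]
R2 <- R2 - (-1/5)*R3:  [    0     1     0  |  7/10   2/5  1/20 ]
Right block of [I | A^{-1}] is the inverse:
[ 79/30  8/5  9/20 ]
[  7/10  2/5  1/20 ]
[   3/2    1   1/4 ]

inverse = [79/30 8/5 9/20; 7/10 2/5 1/20; 3/2 1 1/4]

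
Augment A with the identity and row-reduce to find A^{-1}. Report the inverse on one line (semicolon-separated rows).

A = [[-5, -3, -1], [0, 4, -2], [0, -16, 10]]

inverse = [-1/5 -23/20 -1/4; 0 5/4 1/4; 0 2 1/2]

Gauss-Jordan on [A | I]:
R1 <- (1/-5)*R1:  [    1   3/5   1/5  |  -1/5     0     0 ]
R2 <- (1/4)*R2:  [    0     1  -1/2  |     0   1/4     0 ]
R1 <- R1 - (3/5)*R2:  [     1      0    1/2  |   -1/5  -3/20      0 ]
R3 <- R3 - (-16)*R2:  [ 0  0  2  |  0  4  1 ]
R3 <- (1/2)*R3:  [   0    0    1  |    0    2  1/2 ]
R1 <- R1 - (1/2)*R3:  [      1       0       0  |    -1/5  -23/20    -1/4 ]
R2 <- R2 - (-1/2)*R3:  [   0    1    0  |    0  5/4  1/4 ]
Right block of [I | A^{-1}] is the inverse:
[ -1/5  -23/20  -1/4 ]
[    0     5/4   1/4 ]
[    0       2   1/2 ]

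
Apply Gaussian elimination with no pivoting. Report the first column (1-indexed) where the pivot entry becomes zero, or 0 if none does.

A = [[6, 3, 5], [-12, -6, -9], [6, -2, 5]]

Naive forward elimination:
R2 <- R2 - (-2)*R1:  [ 0  0  1 ]
R3 <- R3 - (1)*R1:  [  0  -5   0 ]
Matrix at this point:
[ 6   3  5 ]
[ 0   0  1 ]
[ 0  -5  0 ]
Pivot entry (2,2) is zero but row 3 has -5 in column 2 -> naive elimination stops; a row interchange (e.g. R2 <-> R3) would be required here.

first zero-pivot column = 2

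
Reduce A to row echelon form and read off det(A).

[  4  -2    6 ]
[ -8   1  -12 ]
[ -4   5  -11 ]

Forward elimination:
R2 <- R2 - (-2)*R1:  [  0  -3   0 ]
R3 <- R3 - (-1)*R1:  [  0   3  -5 ]
R3 <- R3 - (-1)*R2:  [  0   0  -5 ]
Upper-triangular form:
[ 4  -2   6 ]
[ 0  -3   0 ]
[ 0   0  -5 ]
det(A) = (-1)^0 * (4) * (-3) * (-5) = 60  (0 row swaps -> sign +1)

det(A) = 60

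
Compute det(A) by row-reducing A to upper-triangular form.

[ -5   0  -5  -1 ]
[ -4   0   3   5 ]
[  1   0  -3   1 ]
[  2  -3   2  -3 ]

det(A) = 432

Forward elimination:
R2 <- R2 - (4/5)*R1:  [    0     0     7  29/5 ]
R3 <- R3 - (-1/5)*R1:  [   0    0   -4  4/5 ]
R4 <- R4 - (-2/5)*R1:  [     0     -3      0  -17/5 ]
R2 <-> R4   (pivot in column 2 was zero)
[ -5   0  -5     -1 ]
[  0  -3   0  -17/5 ]
[  0   0  -4    4/5 ]
[  0   0   7   29/5 ]
R4 <- R4 - (-7/4)*R3:  [    0     0     0  36/5 ]
Upper-triangular form:
[ -5   0  -5     -1 ]
[  0  -3   0  -17/5 ]
[  0   0  -4    4/5 ]
[  0   0   0   36/5 ]
det(A) = (-1)^1 * (-5) * (-3) * (-4) * (36/5) = 432  (1 row swap -> sign -1)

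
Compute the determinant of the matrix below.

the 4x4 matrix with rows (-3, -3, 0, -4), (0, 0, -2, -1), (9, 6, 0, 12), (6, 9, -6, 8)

Forward elimination:
R3 <- R3 - (-3)*R1:  [  0  -3   0   0 ]
R4 <- R4 - (-2)*R1:  [  0   3  -6   0 ]
R2 <-> R3   (pivot in column 2 was zero)
[ -3  -3   0  -4 ]
[  0  -3   0   0 ]
[  0   0  -2  -1 ]
[  0   3  -6   0 ]
R4 <- R4 - (-1)*R2:  [  0   0  -6   0 ]
R4 <- R4 - (3)*R3:  [ 0  0  0  3 ]
Upper-triangular form:
[ -3  -3   0  -4 ]
[  0  -3   0   0 ]
[  0   0  -2  -1 ]
[  0   0   0   3 ]
det(A) = (-1)^1 * (-3) * (-3) * (-2) * (3) = 54  (1 row swap -> sign -1)

det(A) = 54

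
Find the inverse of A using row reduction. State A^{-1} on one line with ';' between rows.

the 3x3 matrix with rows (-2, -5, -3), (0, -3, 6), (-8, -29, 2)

inverse = [-7 -97/24 13/8; 2 7/6 -1/2; 1 3/4 -1/4]

Gauss-Jordan on [A | I]:
R1 <- (1/-2)*R1:  [    1   5/2   3/2  |  -1/2     0     0 ]
R3 <- R3 - (-8)*R1:  [  0  -9  14  |  -4   0   1 ]
R2 <- (1/-3)*R2:  [    0     1    -2  |     0  -1/3     0 ]
R1 <- R1 - (5/2)*R2:  [    1     0  13/2  |  -1/2   5/6     0 ]
R3 <- R3 - (-9)*R2:  [  0   0  -4  |  -4  -3   1 ]
R3 <- (1/-4)*R3:  [    0     0     1  |     1   3/4  -1/4 ]
R1 <- R1 - (13/2)*R3:  [      1       0       0  |      -7  -97/24    13/8 ]
R2 <- R2 - (-2)*R3:  [    0     1     0  |     2   7/6  -1/2 ]
Right block of [I | A^{-1}] is the inverse:
[ -7  -97/24  13/8 ]
[  2     7/6  -1/2 ]
[  1     3/4  -1/4 ]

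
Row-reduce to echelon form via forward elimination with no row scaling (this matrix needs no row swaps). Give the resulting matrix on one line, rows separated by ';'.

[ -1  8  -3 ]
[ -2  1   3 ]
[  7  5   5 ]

Forward elimination:
R2 <- R2 - (2)*R1:  [   0  -15    9 ]
R3 <- R3 - (-7)*R1:  [   0   61  -16 ]
R3 <- R3 - (-61/15)*R2:  [     0      0  103/5 ]
Row echelon form:
[ -1    8     -3 ]
[  0  -15      9 ]
[  0    0  103/5 ]

REF = [-1 8 -3; 0 -15 9; 0 0 103/5]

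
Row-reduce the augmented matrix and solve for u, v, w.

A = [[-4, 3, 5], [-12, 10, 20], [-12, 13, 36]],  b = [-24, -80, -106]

(5, 2, -2)

Forward elimination on [A|b]:
R2 <- R2 - (3)*R1:  [  0   1   5  -8 ]
R3 <- R3 - (3)*R1:  [   0    4   21  -34 ]
R3 <- R3 - (4)*R2:  [  0   0   1  -2 ]
Row echelon form:
[ -4  3  5  |  -24 ]
[  0  1  5  |   -8 ]
[  0  0  1  |   -2 ]
Back-substitution:
w = (-2) / 1 = -2
v = (-8 - (5)*(-2)) / 1 = 2
u = (-24 - (3)*(2) - (5)*(-2)) / -4 = 5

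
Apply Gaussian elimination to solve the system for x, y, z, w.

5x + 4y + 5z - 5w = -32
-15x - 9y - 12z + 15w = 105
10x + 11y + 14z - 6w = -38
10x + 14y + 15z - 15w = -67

Forward elimination on [A|b]:
R2 <- R2 - (-3)*R1:  [ 0  3  3  0  9 ]
R3 <- R3 - (2)*R1:  [  0   3   4   4  26 ]
R4 <- R4 - (2)*R1:  [  0   6   5  -5  -3 ]
R3 <- R3 - (1)*R2:  [  0   0   1   4  17 ]
R4 <- R4 - (2)*R2:  [   0    0   -1   -5  -21 ]
R4 <- R4 - (-1)*R3:  [  0   0   0  -1  -4 ]
Row echelon form:
[ 5  4  5  -5  |  -32 ]
[ 0  3  3   0  |    9 ]
[ 0  0  1   4  |   17 ]
[ 0  0  0  -1  |   -4 ]
Back-substitution:
w = (-4) / -1 = 4
z = (17 - (4)*(4)) / 1 = 1
y = (9 - (3)*(1)) / 3 = 2
x = (-32 - (4)*(2) - (5)*(1) - (-5)*(4)) / 5 = -5

(-5, 2, 1, 4)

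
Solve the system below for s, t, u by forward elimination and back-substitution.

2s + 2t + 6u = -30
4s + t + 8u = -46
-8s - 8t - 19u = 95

(-2, 2, -5)

Forward elimination on [A|b]:
R2 <- R2 - (2)*R1:  [  0  -3  -4  14 ]
R3 <- R3 - (-4)*R1:  [   0    0    5  -25 ]
Row echelon form:
[ 2   2   6  |  -30 ]
[ 0  -3  -4  |   14 ]
[ 0   0   5  |  -25 ]
Back-substitution:
u = (-25) / 5 = -5
t = (14 - (-4)*(-5)) / -3 = 2
s = (-30 - (2)*(2) - (6)*(-5)) / 2 = -2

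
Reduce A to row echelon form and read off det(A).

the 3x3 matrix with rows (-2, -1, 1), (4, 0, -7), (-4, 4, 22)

det(A) = 20

Forward elimination:
R2 <- R2 - (-2)*R1:  [  0  -2  -5 ]
R3 <- R3 - (2)*R1:  [  0   6  20 ]
R3 <- R3 - (-3)*R2:  [ 0  0  5 ]
Upper-triangular form:
[ -2  -1   1 ]
[  0  -2  -5 ]
[  0   0   5 ]
det(A) = (-1)^0 * (-2) * (-2) * (5) = 20  (0 row swaps -> sign +1)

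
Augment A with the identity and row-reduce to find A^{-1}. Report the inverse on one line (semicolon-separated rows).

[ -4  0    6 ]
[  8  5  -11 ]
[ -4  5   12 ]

inverse = [-23/20 -3/10 3/10; 13/25 6/25 -1/25; -3/5 -1/5 1/5]

Gauss-Jordan on [A | I]:
R1 <- (1/-4)*R1:  [    1     0  -3/2  |  -1/4     0     0 ]
R2 <- R2 - (8)*R1:  [ 0  5  1  |  2  1  0 ]
R3 <- R3 - (-4)*R1:  [  0   5   6  |  -1   0   1 ]
R2 <- (1/5)*R2:  [   0    1  1/5  |  2/5  1/5    0 ]
R3 <- R3 - (5)*R2:  [  0   0   5  |  -3  -1   1 ]
R3 <- (1/5)*R3:  [    0     0     1  |  -3/5  -1/5   1/5 ]
R1 <- R1 - (-3/2)*R3:  [      1       0       0  |  -23/20   -3/10    3/10 ]
R2 <- R2 - (1/5)*R3:  [     0      1      0  |  13/25   6/25  -1/25 ]
Right block of [I | A^{-1}] is the inverse:
[ -23/20  -3/10   3/10 ]
[  13/25   6/25  -1/25 ]
[   -3/5   -1/5    1/5 ]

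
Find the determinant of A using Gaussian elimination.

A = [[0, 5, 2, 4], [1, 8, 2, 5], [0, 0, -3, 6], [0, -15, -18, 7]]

Forward elimination:
R1 <-> R2   (pivot in column 1 was zero)
[ 1    8    2  5 ]
[ 0    5    2  4 ]
[ 0    0   -3  6 ]
[ 0  -15  -18  7 ]
R4 <- R4 - (-3)*R2:  [   0    0  -12   19 ]
R4 <- R4 - (4)*R3:  [  0   0   0  -5 ]
Upper-triangular form:
[ 1  8   2   5 ]
[ 0  5   2   4 ]
[ 0  0  -3   6 ]
[ 0  0   0  -5 ]
det(A) = (-1)^1 * (1) * (5) * (-3) * (-5) = -75  (1 row swap -> sign -1)

det(A) = -75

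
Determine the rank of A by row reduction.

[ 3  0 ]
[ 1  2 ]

rank(A) = 2

Row reduction:
R2 <- R2 - (1/3)*R1:  [ 0  2 ]
Row echelon form:
[ 3  0 ]
[ 0  2 ]
Nonzero rows / pivot columns: 2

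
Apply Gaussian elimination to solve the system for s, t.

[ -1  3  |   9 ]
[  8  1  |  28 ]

(3, 4)

Forward elimination on [A|b]:
R2 <- R2 - (-8)*R1:  [   0   25  100 ]
Row echelon form:
[ -1   3  |    9 ]
[  0  25  |  100 ]
Back-substitution:
t = (100) / 25 = 4
s = (9 - (3)*(4)) / -1 = 3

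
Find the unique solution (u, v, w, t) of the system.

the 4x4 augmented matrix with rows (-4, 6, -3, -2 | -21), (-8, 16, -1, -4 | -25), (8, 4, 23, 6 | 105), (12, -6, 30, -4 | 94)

(-4, -2, 5, 5)

Forward elimination on [A|b]:
R2 <- R2 - (2)*R1:  [  0   4   5   0  17 ]
R3 <- R3 - (-2)*R1:  [  0  16  17   2  63 ]
R4 <- R4 - (-3)*R1:  [   0   12   21  -10   31 ]
R3 <- R3 - (4)*R2:  [  0   0  -3   2  -5 ]
R4 <- R4 - (3)*R2:  [   0    0    6  -10  -20 ]
R4 <- R4 - (-2)*R3:  [   0    0    0   -6  -30 ]
Row echelon form:
[ -4  6  -3  -2  |  -21 ]
[  0  4   5   0  |   17 ]
[  0  0  -3   2  |   -5 ]
[  0  0   0  -6  |  -30 ]
Back-substitution:
t = (-30) / -6 = 5
w = (-5 - (2)*(5)) / -3 = 5
v = (17 - (5)*(5)) / 4 = -2
u = (-21 - (6)*(-2) - (-3)*(5) - (-2)*(5)) / -4 = -4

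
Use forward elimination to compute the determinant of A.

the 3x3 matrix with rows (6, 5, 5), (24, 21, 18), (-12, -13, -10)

det(A) = -36

Forward elimination:
R2 <- R2 - (4)*R1:  [  0   1  -2 ]
R3 <- R3 - (-2)*R1:  [  0  -3   0 ]
R3 <- R3 - (-3)*R2:  [  0   0  -6 ]
Upper-triangular form:
[ 6  5   5 ]
[ 0  1  -2 ]
[ 0  0  -6 ]
det(A) = (-1)^0 * (6) * (1) * (-6) = -36  (0 row swaps -> sign +1)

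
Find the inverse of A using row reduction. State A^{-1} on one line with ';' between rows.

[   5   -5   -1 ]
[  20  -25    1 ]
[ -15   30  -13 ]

Gauss-Jordan on [A | I]:
R1 <- (1/5)*R1:  [    1    -1  -1/5  |   1/5     0     0 ]
R2 <- R2 - (20)*R1:  [  0  -5   5  |  -4   1   0 ]
R3 <- R3 - (-15)*R1:  [   0   15  -16  |    3    0    1 ]
R2 <- (1/-5)*R2:  [    0     1    -1  |   4/5  -1/5     0 ]
R1 <- R1 - (-1)*R2:  [    1     0  -6/5  |     1  -1/5     0 ]
R3 <- R3 - (15)*R2:  [  0   0  -1  |  -9   3   1 ]
R3 <- (1/-1)*R3:  [  0   0   1  |   9  -3  -1 ]
R1 <- R1 - (-6/5)*R3:  [     1      0      0  |   59/5  -19/5   -6/5 ]
R2 <- R2 - (-1)*R3:  [     0      1      0  |   49/5  -16/5     -1 ]
Right block of [I | A^{-1}] is the inverse:
[ 59/5  -19/5  -6/5 ]
[ 49/5  -16/5    -1 ]
[    9     -3    -1 ]

inverse = [59/5 -19/5 -6/5; 49/5 -16/5 -1; 9 -3 -1]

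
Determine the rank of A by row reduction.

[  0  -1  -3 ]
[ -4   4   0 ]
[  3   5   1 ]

Row reduction:
R1 <-> R2   (pivot in column 1 was zero)
[ -4   4   0 ]
[  0  -1  -3 ]
[  3   5   1 ]
R3 <- R3 - (-3/4)*R1:  [ 0  8  1 ]
R3 <- R3 - (-8)*R2:  [   0    0  -23 ]
Row echelon form:
[ -4   4    0 ]
[  0  -1   -3 ]
[  0   0  -23 ]
Nonzero rows / pivot columns: 3

rank(A) = 3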